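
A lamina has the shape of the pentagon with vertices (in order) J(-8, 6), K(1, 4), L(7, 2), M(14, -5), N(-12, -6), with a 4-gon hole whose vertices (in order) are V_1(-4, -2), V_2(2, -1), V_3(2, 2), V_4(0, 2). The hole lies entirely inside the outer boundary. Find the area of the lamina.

182.5

Outer boundary:
Apply the shoelace formula: 2A = Σ (x_i·y_{i+1} − x_{i+1}·y_i), indices taken mod 5.
Σ = (-38) + (-26) + (-63) + (-144) + (-120) = -391
Area = |Σ|/2 = 195.5.
Hole:
Apply the shoelace (surveyor's) formula: 2A = Σ (x_i·y_{i+1} − x_{i+1}·y_i), indices taken mod 4.
V_1→V_2: (-4)(-1) − (2)(-2) = 8
V_2→V_3: (2)(2) − (2)(-1) = 6
V_3→V_4: (2)(2) − (0)(2) = 4
V_4→V_1: (0)(-2) − (-4)(2) = 8
Σ = 26
Area = |Σ|/2 = 13.
Net area = 195.5 − 13 = 182.5.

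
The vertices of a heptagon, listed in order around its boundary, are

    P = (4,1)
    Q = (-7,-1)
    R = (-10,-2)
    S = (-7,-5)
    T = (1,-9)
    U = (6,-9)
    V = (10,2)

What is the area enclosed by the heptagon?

Apply the surveyor's formula: 2A = Σ (x_i·y_{i+1} − x_{i+1}·y_i), indices taken mod 7.
Cross-terms: 3, 4, 36, 68, 45, 102, 2  ⇒  Σ = 260
Area = |Σ|/2 = 130.

130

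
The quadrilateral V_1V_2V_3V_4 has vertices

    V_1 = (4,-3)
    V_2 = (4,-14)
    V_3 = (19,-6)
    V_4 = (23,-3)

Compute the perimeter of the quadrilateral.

|V_1V_2| = √((0)² + (-11)²) = √121 = 11
|V_2V_3| = √((15)² + (8)²) = √289 = 17
|V_3V_4| = √((4)² + (3)²) = √25 = 5
|V_4V_1| = √((-19)² + (0)²) = √361 = 19
Perimeter = 11 + 17 + 5 + 19 = 52.

52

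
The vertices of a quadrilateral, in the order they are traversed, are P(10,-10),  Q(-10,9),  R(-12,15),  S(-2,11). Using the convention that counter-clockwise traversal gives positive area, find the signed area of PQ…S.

-122

Cross-terms: -10, -42, -102, -90  ⇒  Σ = -244
Signed area = Σ/2 = -122 (negative ⇒ clockwise traversal).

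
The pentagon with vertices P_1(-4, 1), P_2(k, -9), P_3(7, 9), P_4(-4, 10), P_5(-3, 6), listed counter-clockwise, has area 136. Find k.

5

The doubled signed area Σ (x_i y_{i+1} − x_{i+1} y_i) is linear in k.
With k=0 it equals 232; the coefficient of k is 8 (from the two edges through P_2).
So 8·k + 232 = 2·136 = 272 ⇒ k = 5.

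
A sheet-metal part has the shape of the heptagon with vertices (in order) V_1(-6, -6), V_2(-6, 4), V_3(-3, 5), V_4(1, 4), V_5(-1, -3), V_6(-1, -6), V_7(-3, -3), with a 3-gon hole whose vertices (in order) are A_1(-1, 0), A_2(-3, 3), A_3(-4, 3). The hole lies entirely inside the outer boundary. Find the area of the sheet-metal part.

51.5

Outer boundary:
Apply the shoelace formula: 2A = Σ (x_i·y_{i+1} − x_{i+1}·y_i), indices taken mod 7.
Cross-terms: -60, -18, -17, 1, 3, -15, 0  ⇒  Σ = -106
Area = |Σ|/2 = 53.
Hole:
Apply Gauss's area formula: 2A = Σ (x_i·y_{i+1} − x_{i+1}·y_i), indices taken mod 3.
Cross-terms: -3, 3, 3  ⇒  Σ = 3
Area = |Σ|/2 = 1.5.
Net area = 53 − 1.5 = 51.5.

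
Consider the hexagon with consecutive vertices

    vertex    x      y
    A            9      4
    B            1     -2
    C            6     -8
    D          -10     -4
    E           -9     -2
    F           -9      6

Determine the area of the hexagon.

Σ = (-22) + (4) + (-104) + (-16) + (-72) + (-90) = -300
Area = |Σ|/2 = 150.

150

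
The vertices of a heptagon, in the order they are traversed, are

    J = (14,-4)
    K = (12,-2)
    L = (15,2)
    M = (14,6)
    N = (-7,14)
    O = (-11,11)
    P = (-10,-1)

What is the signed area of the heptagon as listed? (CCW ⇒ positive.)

Apply the shoelace formula: 2A = Σ (x_i·y_{i+1} − x_{i+1}·y_i), indices taken mod 7.
Cross-terms: 20, 54, 62, 238, 77, 121, 54  ⇒  Σ = 626
Signed area = Σ/2 = 313 (positive ⇒ counter-clockwise traversal).

313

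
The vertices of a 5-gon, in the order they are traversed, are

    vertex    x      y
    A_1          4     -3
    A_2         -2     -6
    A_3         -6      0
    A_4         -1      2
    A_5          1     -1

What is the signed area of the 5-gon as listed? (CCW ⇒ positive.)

-39

Σ = (-30) + (-36) + (-12) + (-1) + (1) = -78
Signed area = Σ/2 = -39 (negative ⇒ clockwise traversal).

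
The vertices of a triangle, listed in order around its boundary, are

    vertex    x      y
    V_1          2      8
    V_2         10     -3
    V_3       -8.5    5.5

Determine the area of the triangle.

67.75

Σ = (-86) + (29.5) + (-79) = -135.5
Area = |Σ|/2 = 67.75.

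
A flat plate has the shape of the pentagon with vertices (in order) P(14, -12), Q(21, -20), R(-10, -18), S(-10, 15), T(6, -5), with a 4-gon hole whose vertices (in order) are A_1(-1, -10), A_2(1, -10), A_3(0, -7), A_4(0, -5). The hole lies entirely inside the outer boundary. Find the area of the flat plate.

485

Outer boundary:
Apply the shoelace (surveyor's) formula: 2A = Σ (x_i·y_{i+1} − x_{i+1}·y_i), indices taken mod 5.
Σ = (-28) + (-578) + (-330) + (-40) + (-2) = -978
Area = |Σ|/2 = 489.
Hole:
Apply the shoelace (surveyor's) formula: 2A = Σ (x_i·y_{i+1} − x_{i+1}·y_i), indices taken mod 4.
Σ = (20) + (-7) + (0) + (-5) = 8
Area = |Σ|/2 = 4.
Net area = 489 − 4 = 485.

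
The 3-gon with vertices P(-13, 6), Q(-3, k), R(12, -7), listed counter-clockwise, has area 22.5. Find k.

Write out the shoelace sum; only the two edges meeting at Q involve k:
2·Area = [((-13)·k − (-3)·6) + ((-3)·(-7) − 12·k)] + -19
       = -25·k + 20 = 45
⇒ k = -1.

-1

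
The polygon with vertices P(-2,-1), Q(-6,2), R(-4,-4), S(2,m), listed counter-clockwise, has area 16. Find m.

-2

Write out the shoelace sum; only the two edges meeting at S involve m:
2·Area = [((-4)·m − 2·(-4)) + (2·(-1) − (-2)·m)] + 22
       = -2·m + 28 = 32
⇒ m = -2.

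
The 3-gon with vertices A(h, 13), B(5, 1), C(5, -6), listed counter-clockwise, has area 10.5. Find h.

8

Write out the shoelace sum; only the two edges meeting at A involve h:
2·Area = [(5·13 − h·(-6)) + (h·1 − 5·13)] + -35
       = 7·h + -35 = 21
⇒ h = 8.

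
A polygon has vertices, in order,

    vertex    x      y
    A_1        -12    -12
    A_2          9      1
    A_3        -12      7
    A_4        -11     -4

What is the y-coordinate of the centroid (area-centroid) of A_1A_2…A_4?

-1.25

Apply the surveyor's formula. First the cross-terms c_i = x_i·y_{i+1} − x_{i+1}·y_i:
  96, 75, 125, 84  ⇒  2A = 380, A = 190.
Then Σ (y_i + y_{i+1})·c_i = -1425, so ȳ = -1425 / (6·190) = -1.25.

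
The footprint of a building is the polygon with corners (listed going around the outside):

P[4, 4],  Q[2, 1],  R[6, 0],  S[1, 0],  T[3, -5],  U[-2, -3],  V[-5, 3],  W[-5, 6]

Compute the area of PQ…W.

57

Σ = (-4) + (-6) + (0) + (-5) + (-19) + (-21) + (-15) + (-44) = -114
Area = |Σ|/2 = 57.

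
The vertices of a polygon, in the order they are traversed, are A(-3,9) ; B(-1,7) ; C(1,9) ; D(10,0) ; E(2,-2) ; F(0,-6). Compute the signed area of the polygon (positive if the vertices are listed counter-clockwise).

Apply the surveyor's formula: 2A = Σ (x_i·y_{i+1} − x_{i+1}·y_i), indices taken mod 6.
Cross-terms: -12, -16, -90, -20, -12, -18  ⇒  Σ = -168
Signed area = Σ/2 = -84 (negative ⇒ clockwise traversal).

-84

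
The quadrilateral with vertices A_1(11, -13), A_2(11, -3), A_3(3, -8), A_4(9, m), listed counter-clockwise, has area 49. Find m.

The doubled signed area Σ (x_i y_{i+1} − x_{i+1} y_i) is linear in m.
With m=0 it equals -14; the coefficient of m is -8 (from the two edges through A_4).
So -8·m + -14 = 2·49 = 98 ⇒ m = -14.

-14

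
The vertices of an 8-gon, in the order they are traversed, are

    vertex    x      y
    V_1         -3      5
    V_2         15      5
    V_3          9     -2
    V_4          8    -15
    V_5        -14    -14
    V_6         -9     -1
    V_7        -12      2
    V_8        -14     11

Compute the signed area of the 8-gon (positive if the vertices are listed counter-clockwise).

V_1→V_2: (-3)(5) − (15)(5) = -90
V_2→V_3: (15)(-2) − (9)(5) = -75
V_3→V_4: (9)(-15) − (8)(-2) = -119
V_4→V_5: (8)(-14) − (-14)(-15) = -322
V_5→V_6: (-14)(-1) − (-9)(-14) = -112
V_6→V_7: (-9)(2) − (-12)(-1) = -30
V_7→V_8: (-12)(11) − (-14)(2) = -104
V_8→V_1: (-14)(5) − (-3)(11) = -37
Σ = -889
Signed area = Σ/2 = -444.5 (negative ⇒ clockwise traversal).

-444.5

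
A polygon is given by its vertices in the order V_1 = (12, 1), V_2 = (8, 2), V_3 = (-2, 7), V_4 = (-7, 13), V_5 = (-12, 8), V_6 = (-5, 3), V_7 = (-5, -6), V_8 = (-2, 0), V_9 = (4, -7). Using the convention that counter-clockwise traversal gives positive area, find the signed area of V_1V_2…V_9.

169

V_1→V_2: (12)(2) − (8)(1) = 16
V_2→V_3: (8)(7) − (-2)(2) = 60
V_3→V_4: (-2)(13) − (-7)(7) = 23
V_4→V_5: (-7)(8) − (-12)(13) = 100
V_5→V_6: (-12)(3) − (-5)(8) = 4
V_6→V_7: (-5)(-6) − (-5)(3) = 45
V_7→V_8: (-5)(0) − (-2)(-6) = -12
V_8→V_9: (-2)(-7) − (4)(0) = 14
V_9→V_1: (4)(1) − (12)(-7) = 88
Σ = 338
Signed area = Σ/2 = 169 (positive ⇒ counter-clockwise traversal).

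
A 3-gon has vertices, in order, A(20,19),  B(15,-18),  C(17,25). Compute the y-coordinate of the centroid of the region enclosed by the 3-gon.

26/3

Apply Gauss's area formula. First the cross-terms c_i = x_i·y_{i+1} − x_{i+1}·y_i:
  -645, 681, -177  ⇒  2A = -141, A = -70.5.
Then Σ (y_i + y_{i+1})·c_i = -3666, so ȳ = -3666 / (6·(-70.5)) = 26/3.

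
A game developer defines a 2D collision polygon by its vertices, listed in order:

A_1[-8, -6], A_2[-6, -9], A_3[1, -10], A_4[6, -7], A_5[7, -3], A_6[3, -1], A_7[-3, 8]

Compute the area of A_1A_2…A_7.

Cross-terms: 36, 69, 53, 31, 2, 21, 82  ⇒  Σ = 294
Area = |Σ|/2 = 147.

147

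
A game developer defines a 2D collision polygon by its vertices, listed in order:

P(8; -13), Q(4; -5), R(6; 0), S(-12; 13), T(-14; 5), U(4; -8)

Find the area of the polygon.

173

Apply the surveyor's formula: 2A = Σ (x_i·y_{i+1} − x_{i+1}·y_i), indices taken mod 6.
P→Q: (8)(-5) − (4)(-13) = 12
Q→R: (4)(0) − (6)(-5) = 30
R→S: (6)(13) − (-12)(0) = 78
S→T: (-12)(5) − (-14)(13) = 122
T→U: (-14)(-8) − (4)(5) = 92
U→P: (4)(-13) − (8)(-8) = 12
Σ = 346
Area = |Σ|/2 = 173.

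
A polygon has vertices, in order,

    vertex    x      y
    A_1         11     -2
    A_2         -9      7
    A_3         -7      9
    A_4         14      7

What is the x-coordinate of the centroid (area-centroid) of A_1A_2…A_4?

Apply the shoelace (surveyor's) formula. First the cross-terms c_i = x_i·y_{i+1} − x_{i+1}·y_i:
  59, -32, -175, -105  ⇒  2A = -253, A = -126.5.
Then Σ (x_i + x_{i+1})·c_i = -3220, so x̄ = -3220 / (6·(-126.5)) = 140/33.

140/33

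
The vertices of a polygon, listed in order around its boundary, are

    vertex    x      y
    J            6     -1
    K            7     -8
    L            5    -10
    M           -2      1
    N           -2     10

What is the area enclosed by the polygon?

81

Apply the surveyor's formula: 2A = Σ (x_i·y_{i+1} − x_{i+1}·y_i), indices taken mod 5.
Σ = (-41) + (-30) + (-15) + (-18) + (-58) = -162
Area = |Σ|/2 = 81.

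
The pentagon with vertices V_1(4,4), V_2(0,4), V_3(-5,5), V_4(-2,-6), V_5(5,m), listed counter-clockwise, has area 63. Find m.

0

The doubled signed area Σ (x_i y_{i+1} − x_{i+1} y_i) is linear in m.
With m=0 it equals 126; the coefficient of m is -6 (from the two edges through V_5).
So -6·m + 126 = 2·63 = 126 ⇒ m = 0.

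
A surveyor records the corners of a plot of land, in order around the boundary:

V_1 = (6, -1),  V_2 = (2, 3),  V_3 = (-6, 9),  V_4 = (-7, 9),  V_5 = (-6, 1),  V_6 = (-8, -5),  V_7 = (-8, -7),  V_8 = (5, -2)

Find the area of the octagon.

112

Apply Gauss's area formula: 2A = Σ (x_i·y_{i+1} − x_{i+1}·y_i), indices taken mod 8.
Σ = (20) + (36) + (9) + (47) + (38) + (16) + (51) + (7) = 224
Area = |Σ|/2 = 112.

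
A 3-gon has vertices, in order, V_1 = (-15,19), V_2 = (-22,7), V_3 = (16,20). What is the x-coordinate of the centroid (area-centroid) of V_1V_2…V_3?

Apply the shoelace formula. First the cross-terms c_i = x_i·y_{i+1} − x_{i+1}·y_i:
  313, -552, 604  ⇒  2A = 365, A = 182.5.
Then Σ (x_i + x_{i+1})·c_i = -7665, so x̄ = -7665 / (6·182.5) = -7.

-7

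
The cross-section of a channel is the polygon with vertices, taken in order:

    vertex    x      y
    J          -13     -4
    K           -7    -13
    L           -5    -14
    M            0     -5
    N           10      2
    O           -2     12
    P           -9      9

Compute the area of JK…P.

308

Σ = (141) + (33) + (25) + (50) + (124) + (90) + (153) = 616
Area = |Σ|/2 = 308.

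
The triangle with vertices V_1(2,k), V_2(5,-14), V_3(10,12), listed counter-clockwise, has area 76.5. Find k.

1

The doubled signed area Σ (x_i y_{i+1} − x_{i+1} y_i) is linear in k.
With k=0 it equals 148; the coefficient of k is 5 (from the two edges through V_1).
So 5·k + 148 = 2·76.5 = 153 ⇒ k = 1.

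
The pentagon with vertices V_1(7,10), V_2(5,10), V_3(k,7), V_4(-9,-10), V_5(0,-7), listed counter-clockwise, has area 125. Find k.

-1

The doubled signed area Σ (x_i y_{i+1} − x_{i+1} y_i) is linear in k.
With k=0 it equals 230; the coefficient of k is -20 (from the two edges through V_3).
So -20·k + 230 = 2·125 = 250 ⇒ k = -1.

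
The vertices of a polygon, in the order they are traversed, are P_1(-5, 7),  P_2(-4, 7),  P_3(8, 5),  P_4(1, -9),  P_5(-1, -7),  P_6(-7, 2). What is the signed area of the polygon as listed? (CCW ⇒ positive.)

-133

Apply the shoelace (surveyor's) formula: 2A = Σ (x_i·y_{i+1} − x_{i+1}·y_i), indices taken mod 6.
Σ = (-7) + (-76) + (-77) + (-16) + (-51) + (-39) = -266
Signed area = Σ/2 = -133 (negative ⇒ clockwise traversal).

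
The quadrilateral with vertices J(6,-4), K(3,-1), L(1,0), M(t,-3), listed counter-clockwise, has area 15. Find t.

Write out the shoelace sum; only the two edges meeting at M involve t:
2·Area = [(1·(-3) − t·0) + (t·(-4) − 6·(-3))] + 7
       = -4·t + 22 = 30
⇒ t = -2.

-2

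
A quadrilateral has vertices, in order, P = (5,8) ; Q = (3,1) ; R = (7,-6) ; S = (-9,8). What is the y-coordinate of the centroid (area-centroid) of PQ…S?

131/33

Apply the surveyor's formula. First the cross-terms c_i = x_i·y_{i+1} − x_{i+1}·y_i:
  -19, -25, 2, -112  ⇒  2A = -154, A = -77.
Then Σ (y_i + y_{i+1})·c_i = -1834, so ȳ = -1834 / (6·(-77)) = 131/33.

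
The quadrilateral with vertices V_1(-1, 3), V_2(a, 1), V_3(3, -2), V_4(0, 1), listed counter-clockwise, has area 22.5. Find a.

Write out the shoelace sum; only the two edges meeting at V_2 involve a:
2·Area = [((-1)·1 − a·3) + (a·(-2) − 3·1)] + 4
       = -5·a + 0 = 45
⇒ a = -9.

-9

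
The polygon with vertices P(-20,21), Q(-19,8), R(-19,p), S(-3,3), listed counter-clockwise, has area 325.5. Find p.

Write out the shoelace sum; only the two edges meeting at R involve p:
2·Area = [((-19)·p − (-19)·8) + ((-19)·3 − (-3)·p)] + 236
       = -16·p + 331 = 651
⇒ p = -20.

-20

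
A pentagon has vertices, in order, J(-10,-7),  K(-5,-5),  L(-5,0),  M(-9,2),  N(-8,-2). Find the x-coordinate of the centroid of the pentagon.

Apply the shoelace (surveyor's) formula. First the cross-terms c_i = x_i·y_{i+1} − x_{i+1}·y_i:
  15, -25, -10, 34, 36  ⇒  2A = 50, A = 25.
Then Σ (x_i + x_{i+1})·c_i = -1061, so x̄ = -1061 / (6·25) = -1061/150.

-1061/150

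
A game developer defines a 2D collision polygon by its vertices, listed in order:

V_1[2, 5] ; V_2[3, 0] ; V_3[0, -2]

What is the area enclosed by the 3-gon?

8.5

Apply Gauss's area formula: 2A = Σ (x_i·y_{i+1} − x_{i+1}·y_i), indices taken mod 3.
Σ = (-15) + (-6) + (4) = -17
Area = |Σ|/2 = 8.5.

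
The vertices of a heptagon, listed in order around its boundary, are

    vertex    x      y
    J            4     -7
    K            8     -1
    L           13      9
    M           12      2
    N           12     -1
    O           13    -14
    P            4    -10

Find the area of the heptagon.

Apply the surveyor's formula: 2A = Σ (x_i·y_{i+1} − x_{i+1}·y_i), indices taken mod 7.
Σ = (52) + (85) + (-82) + (-36) + (-155) + (-74) + (12) = -198
Area = |Σ|/2 = 99.

99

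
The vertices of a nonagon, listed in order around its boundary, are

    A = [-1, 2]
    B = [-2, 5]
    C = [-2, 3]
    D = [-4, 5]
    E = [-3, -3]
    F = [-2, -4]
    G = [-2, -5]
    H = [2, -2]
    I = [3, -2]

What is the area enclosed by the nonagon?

30

Apply the shoelace formula: 2A = Σ (x_i·y_{i+1} − x_{i+1}·y_i), indices taken mod 9.
Cross-terms: -1, 4, 2, 27, 6, 2, 14, 2, 4  ⇒  Σ = 60
Area = |Σ|/2 = 30.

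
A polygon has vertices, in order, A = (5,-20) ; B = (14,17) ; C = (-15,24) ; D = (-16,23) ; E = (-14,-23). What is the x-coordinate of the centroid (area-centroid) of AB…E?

Apply the surveyor's formula. First the cross-terms c_i = x_i·y_{i+1} − x_{i+1}·y_i:
  365, 591, 39, 690, 395  ⇒  2A = 2080, A = 1040.
Then Σ (x_i + x_{i+1})·c_i = -19120, so x̄ = -19120 / (6·1040) = -239/78.

-239/78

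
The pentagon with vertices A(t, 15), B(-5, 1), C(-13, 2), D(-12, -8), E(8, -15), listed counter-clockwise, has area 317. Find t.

The doubled signed area Σ (x_i y_{i+1} − x_{i+1} y_i) is linear in t.
With t=0 it equals 570; the coefficient of t is 16 (from the two edges through A).
So 16·t + 570 = 2·317 = 634 ⇒ t = 4.

4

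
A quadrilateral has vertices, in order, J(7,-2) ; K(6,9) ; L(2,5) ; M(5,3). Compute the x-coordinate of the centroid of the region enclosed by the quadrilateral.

Apply the shoelace formula. First the cross-terms c_i = x_i·y_{i+1} − x_{i+1}·y_i:
  75, 12, -19, -31  ⇒  2A = 37, A = 18.5.
Then Σ (x_i + x_{i+1})·c_i = 566, so x̄ = 566 / (6·18.5) = 566/111.

566/111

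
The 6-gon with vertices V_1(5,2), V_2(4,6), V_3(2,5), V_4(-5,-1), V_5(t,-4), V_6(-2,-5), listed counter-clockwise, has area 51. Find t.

-4

Write out the shoelace sum; only the two edges meeting at V_5 involve t:
2·Area = [((-5)·(-4) − t·(-1)) + (t·(-5) − (-2)·(-4))] + 74
       = -4·t + 86 = 102
⇒ t = -4.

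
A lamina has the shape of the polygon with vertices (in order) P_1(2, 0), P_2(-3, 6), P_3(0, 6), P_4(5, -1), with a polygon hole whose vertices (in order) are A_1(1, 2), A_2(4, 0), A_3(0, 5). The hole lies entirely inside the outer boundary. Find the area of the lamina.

13.5

Outer boundary:
Apply the shoelace formula: 2A = Σ (x_i·y_{i+1} − x_{i+1}·y_i), indices taken mod 4.
Σ = (12) + (-18) + (-30) + (2) = -34
Area = |Σ|/2 = 17.
Hole:
Σ = (-8) + (20) + (-5) = 7
Area = |Σ|/2 = 3.5.
Net area = 17 − 3.5 = 13.5.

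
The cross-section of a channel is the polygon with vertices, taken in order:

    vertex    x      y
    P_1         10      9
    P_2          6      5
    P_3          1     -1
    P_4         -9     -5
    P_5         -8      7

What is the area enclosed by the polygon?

Apply the shoelace (surveyor's) formula: 2A = Σ (x_i·y_{i+1} − x_{i+1}·y_i), indices taken mod 5.
Σ = (-4) + (-11) + (-14) + (-103) + (-142) = -274
Area = |Σ|/2 = 137.

137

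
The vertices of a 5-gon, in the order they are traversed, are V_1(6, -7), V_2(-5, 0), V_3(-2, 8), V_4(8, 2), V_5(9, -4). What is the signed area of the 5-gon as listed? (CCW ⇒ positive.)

-116

Apply Gauss's area formula: 2A = Σ (x_i·y_{i+1} − x_{i+1}·y_i), indices taken mod 5.
V_1→V_2: (6)(0) − (-5)(-7) = -35
V_2→V_3: (-5)(8) − (-2)(0) = -40
V_3→V_4: (-2)(2) − (8)(8) = -68
V_4→V_5: (8)(-4) − (9)(2) = -50
V_5→V_1: (9)(-7) − (6)(-4) = -39
Σ = -232
Signed area = Σ/2 = -116 (negative ⇒ clockwise traversal).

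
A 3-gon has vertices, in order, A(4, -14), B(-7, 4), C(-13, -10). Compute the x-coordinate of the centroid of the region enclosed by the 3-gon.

Apply the shoelace formula. First the cross-terms c_i = x_i·y_{i+1} − x_{i+1}·y_i:
  -82, 122, 222  ⇒  2A = 262, A = 131.
Then Σ (x_i + x_{i+1})·c_i = -4192, so x̄ = -4192 / (6·131) = -16/3.

-16/3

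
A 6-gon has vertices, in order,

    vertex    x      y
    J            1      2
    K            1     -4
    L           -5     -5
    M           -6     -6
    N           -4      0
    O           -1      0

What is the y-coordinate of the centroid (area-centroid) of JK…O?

-377/171

Apply Gauss's area formula. First the cross-terms c_i = x_i·y_{i+1} − x_{i+1}·y_i:
  -6, -25, 0, -24, 0, -2  ⇒  2A = -57, A = -28.5.
Then Σ (y_i + y_{i+1})·c_i = 377, so ȳ = 377 / (6·(-28.5)) = -377/171.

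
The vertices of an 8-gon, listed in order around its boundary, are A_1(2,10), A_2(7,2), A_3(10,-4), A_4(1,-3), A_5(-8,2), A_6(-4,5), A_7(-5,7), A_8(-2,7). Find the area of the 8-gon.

126

Σ = (-66) + (-48) + (-26) + (-22) + (-32) + (-3) + (-21) + (-34) = -252
Area = |Σ|/2 = 126.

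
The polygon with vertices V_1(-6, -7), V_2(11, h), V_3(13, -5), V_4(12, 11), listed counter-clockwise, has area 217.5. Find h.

Write out the shoelace sum; only the two edges meeting at V_2 involve h:
2·Area = [((-6)·h − 11·(-7)) + (11·(-5) − 13·h)] + 185
       = -19·h + 207 = 435
⇒ h = -12.

-12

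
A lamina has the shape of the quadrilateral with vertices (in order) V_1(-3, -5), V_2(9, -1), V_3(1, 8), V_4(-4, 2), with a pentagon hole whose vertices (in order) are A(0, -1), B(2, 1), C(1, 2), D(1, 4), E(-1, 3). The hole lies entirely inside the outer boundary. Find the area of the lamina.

Outer boundary:
Apply the shoelace (surveyor's) formula: 2A = Σ (x_i·y_{i+1} − x_{i+1}·y_i), indices taken mod 4.
Cross-terms: 48, 73, 34, 26  ⇒  Σ = 181
Area = |Σ|/2 = 90.5.
Hole:
A→B: (0)(1) − (2)(-1) = 2
B→C: (2)(2) − (1)(1) = 3
C→D: (1)(4) − (1)(2) = 2
D→E: (1)(3) − (-1)(4) = 7
E→A: (-1)(-1) − (0)(3) = 1
Σ = 15
Area = |Σ|/2 = 7.5.
Net area = 90.5 − 7.5 = 83.

83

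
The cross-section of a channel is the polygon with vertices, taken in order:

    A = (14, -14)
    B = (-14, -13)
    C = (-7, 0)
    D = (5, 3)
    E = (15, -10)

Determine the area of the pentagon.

Σ = (-378) + (-91) + (-21) + (-95) + (-70) = -655
Area = |Σ|/2 = 327.5.

327.5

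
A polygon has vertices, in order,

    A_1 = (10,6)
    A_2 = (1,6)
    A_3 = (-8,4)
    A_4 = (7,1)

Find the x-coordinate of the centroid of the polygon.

Apply the shoelace formula. First the cross-terms c_i = x_i·y_{i+1} − x_{i+1}·y_i:
  54, 52, -36, 32  ⇒  2A = 102, A = 51.
Then Σ (x_i + x_{i+1})·c_i = 810, so x̄ = 810 / (6·51) = 45/17.

45/17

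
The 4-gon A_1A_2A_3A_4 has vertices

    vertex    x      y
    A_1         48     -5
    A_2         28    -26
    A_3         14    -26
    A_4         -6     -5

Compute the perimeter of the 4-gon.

|A_1A_2| = √((-20)² + (-21)²) = √841 = 29
|A_2A_3| = √((-14)² + (0)²) = √196 = 14
|A_3A_4| = √((-20)² + (21)²) = √841 = 29
|A_4A_1| = √((54)² + (0)²) = √2916 = 54
Perimeter = 29 + 14 + 29 + 54 = 126.

126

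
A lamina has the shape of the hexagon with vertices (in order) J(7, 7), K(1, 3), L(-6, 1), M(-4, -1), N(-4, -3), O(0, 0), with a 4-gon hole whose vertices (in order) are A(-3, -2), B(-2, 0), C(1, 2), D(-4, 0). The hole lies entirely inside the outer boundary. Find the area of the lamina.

21.5

Outer boundary:
Σ = (14) + (19) + (10) + (8) + (0) + (0) = 51
Area = |Σ|/2 = 25.5.
Hole:
Apply the surveyor's formula: 2A = Σ (x_i·y_{i+1} − x_{i+1}·y_i), indices taken mod 4.
Σ = (-4) + (-4) + (8) + (8) = 8
Area = |Σ|/2 = 4.
Net area = 25.5 − 4 = 21.5.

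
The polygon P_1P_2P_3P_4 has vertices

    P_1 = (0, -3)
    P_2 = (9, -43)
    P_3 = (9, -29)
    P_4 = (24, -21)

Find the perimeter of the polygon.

|P_1P_2| = √((9)² + (-40)²) = √1681 = 41
|P_2P_3| = √((0)² + (14)²) = √196 = 14
|P_3P_4| = √((15)² + (8)²) = √289 = 17
|P_4P_1| = √((-24)² + (18)²) = √900 = 30
Perimeter = 41 + 14 + 17 + 30 = 102.

102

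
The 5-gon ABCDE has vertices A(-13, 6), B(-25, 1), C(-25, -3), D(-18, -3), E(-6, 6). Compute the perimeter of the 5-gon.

46

|AB| = √((-12)² + (-5)²) = √169 = 13
|BC| = √((0)² + (-4)²) = √16 = 4
|CD| = √((7)² + (0)²) = √49 = 7
|DE| = √((12)² + (9)²) = √225 = 15
|EA| = √((-7)² + (0)²) = √49 = 7
Perimeter = 13 + 4 + 7 + 15 + 7 = 46.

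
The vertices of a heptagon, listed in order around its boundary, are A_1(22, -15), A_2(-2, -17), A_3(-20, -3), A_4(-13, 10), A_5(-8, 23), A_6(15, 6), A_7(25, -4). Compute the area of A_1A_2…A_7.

1043

Apply Gauss's area formula: 2A = Σ (x_i·y_{i+1} − x_{i+1}·y_i), indices taken mod 7.
Σ = (-404) + (-334) + (-239) + (-219) + (-393) + (-210) + (-287) = -2086
Area = |Σ|/2 = 1043.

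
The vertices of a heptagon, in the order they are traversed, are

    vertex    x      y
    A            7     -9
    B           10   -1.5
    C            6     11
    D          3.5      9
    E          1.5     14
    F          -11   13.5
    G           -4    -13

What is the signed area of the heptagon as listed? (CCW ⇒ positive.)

Cross-terms: 79.5, 119, 15.5, 35.5, 174.25, 197, 127  ⇒  Σ = 747.75
Signed area = Σ/2 = 373.875 (positive ⇒ counter-clockwise traversal).

373.875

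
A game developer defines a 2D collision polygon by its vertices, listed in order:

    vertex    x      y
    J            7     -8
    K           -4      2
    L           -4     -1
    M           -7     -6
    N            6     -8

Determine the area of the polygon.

55.5

Σ = (-18) + (12) + (17) + (92) + (8) = 111
Area = |Σ|/2 = 55.5.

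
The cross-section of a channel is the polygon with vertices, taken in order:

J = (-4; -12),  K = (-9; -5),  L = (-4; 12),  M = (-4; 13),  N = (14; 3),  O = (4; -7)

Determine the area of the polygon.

300

Apply the shoelace (surveyor's) formula: 2A = Σ (x_i·y_{i+1} − x_{i+1}·y_i), indices taken mod 6.
Σ = (-88) + (-128) + (-4) + (-194) + (-110) + (-76) = -600
Area = |Σ|/2 = 300.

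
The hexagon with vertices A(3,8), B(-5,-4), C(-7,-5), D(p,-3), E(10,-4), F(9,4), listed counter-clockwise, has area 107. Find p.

The doubled signed area Σ (x_i y_{i+1} − x_{i+1} y_i) is linear in p.
With p=0 it equals 212; the coefficient of p is 1 (from the two edges through D).
So 1·p + 212 = 2·107 = 214 ⇒ p = 2.

2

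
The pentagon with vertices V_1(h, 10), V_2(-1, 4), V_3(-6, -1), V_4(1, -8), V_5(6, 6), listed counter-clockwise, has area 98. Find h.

The doubled signed area Σ (x_i y_{i+1} − x_{i+1} y_i) is linear in h.
With h=0 it equals 198; the coefficient of h is -2 (from the two edges through V_1).
So -2·h + 198 = 2·98 = 196 ⇒ h = 1.

1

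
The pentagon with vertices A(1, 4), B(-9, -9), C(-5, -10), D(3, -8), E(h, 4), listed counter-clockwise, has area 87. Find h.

2

The doubled signed area Σ (x_i y_{i+1} − x_{i+1} y_i) is linear in h.
With h=0 it equals 150; the coefficient of h is 12 (from the two edges through E).
So 12·h + 150 = 2·87 = 174 ⇒ h = 2.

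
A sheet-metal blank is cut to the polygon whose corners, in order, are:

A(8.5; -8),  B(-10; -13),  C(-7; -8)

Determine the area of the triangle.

Apply the surveyor's formula: 2A = Σ (x_i·y_{i+1} − x_{i+1}·y_i), indices taken mod 3.
A→B: (8.5)(-13) − (-10)(-8) = -190.5
B→C: (-10)(-8) − (-7)(-13) = -11
C→A: (-7)(-8) − (8.5)(-8) = 124
Σ = -77.5
Area = |Σ|/2 = 38.75.

38.75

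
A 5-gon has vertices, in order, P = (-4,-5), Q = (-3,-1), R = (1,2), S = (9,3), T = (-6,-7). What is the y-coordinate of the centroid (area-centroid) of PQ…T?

Apply the shoelace (surveyor's) formula. First the cross-terms c_i = x_i·y_{i+1} − x_{i+1}·y_i:
  -11, -5, -15, -45, 2  ⇒  2A = -74, A = -37.
Then Σ (y_i + y_{i+1})·c_i = 142, so ȳ = 142 / (6·(-37)) = -71/111.

-71/111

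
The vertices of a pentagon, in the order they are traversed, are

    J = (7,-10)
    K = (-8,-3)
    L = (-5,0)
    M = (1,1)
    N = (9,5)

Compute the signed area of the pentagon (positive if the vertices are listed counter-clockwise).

-125

Apply the shoelace formula: 2A = Σ (x_i·y_{i+1} − x_{i+1}·y_i), indices taken mod 5.
J→K: (7)(-3) − (-8)(-10) = -101
K→L: (-8)(0) − (-5)(-3) = -15
L→M: (-5)(1) − (1)(0) = -5
M→N: (1)(5) − (9)(1) = -4
N→J: (9)(-10) − (7)(5) = -125
Σ = -250
Signed area = Σ/2 = -125 (negative ⇒ clockwise traversal).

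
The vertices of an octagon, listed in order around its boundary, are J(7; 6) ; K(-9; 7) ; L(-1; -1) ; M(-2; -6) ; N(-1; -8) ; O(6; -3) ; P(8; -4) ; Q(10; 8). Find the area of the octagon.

Apply the shoelace formula: 2A = Σ (x_i·y_{i+1} − x_{i+1}·y_i), indices taken mod 8.
Cross-terms: 103, 16, 4, 10, 51, 0, 104, 4  ⇒  Σ = 292
Area = |Σ|/2 = 146.

146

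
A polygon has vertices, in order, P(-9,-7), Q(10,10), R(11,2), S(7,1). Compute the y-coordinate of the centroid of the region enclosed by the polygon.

101/51

Apply the surveyor's formula. First the cross-terms c_i = x_i·y_{i+1} − x_{i+1}·y_i:
  -20, -90, -3, -40  ⇒  2A = -153, A = -76.5.
Then Σ (y_i + y_{i+1})·c_i = -909, so ȳ = -909 / (6·(-76.5)) = 101/51.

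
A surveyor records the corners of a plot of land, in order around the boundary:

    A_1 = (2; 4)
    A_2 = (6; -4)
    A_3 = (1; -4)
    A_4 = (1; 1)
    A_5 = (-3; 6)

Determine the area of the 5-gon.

Apply Gauss's area formula: 2A = Σ (x_i·y_{i+1} − x_{i+1}·y_i), indices taken mod 5.
Cross-terms: -32, -20, 5, 9, -24  ⇒  Σ = -62
Area = |Σ|/2 = 31.

31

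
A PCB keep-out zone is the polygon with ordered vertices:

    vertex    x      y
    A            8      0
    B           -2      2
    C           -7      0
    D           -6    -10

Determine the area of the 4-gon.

A→B: (8)(2) − (-2)(0) = 16
B→C: (-2)(0) − (-7)(2) = 14
C→D: (-7)(-10) − (-6)(0) = 70
D→A: (-6)(0) − (8)(-10) = 80
Σ = 180
Area = |Σ|/2 = 90.

90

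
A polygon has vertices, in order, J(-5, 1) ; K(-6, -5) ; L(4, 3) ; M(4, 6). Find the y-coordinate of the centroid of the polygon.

Apply the shoelace formula. First the cross-terms c_i = x_i·y_{i+1} − x_{i+1}·y_i:
  31, 2, 12, 34  ⇒  2A = 79, A = 39.5.
Then Σ (y_i + y_{i+1})·c_i = 218, so ȳ = 218 / (6·39.5) = 218/237.

218/237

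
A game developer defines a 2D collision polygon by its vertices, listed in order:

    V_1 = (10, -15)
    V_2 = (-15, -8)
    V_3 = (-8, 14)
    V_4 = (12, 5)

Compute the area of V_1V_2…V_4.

508.5

Apply the shoelace (surveyor's) formula: 2A = Σ (x_i·y_{i+1} − x_{i+1}·y_i), indices taken mod 4.
V_1→V_2: (10)(-8) − (-15)(-15) = -305
V_2→V_3: (-15)(14) − (-8)(-8) = -274
V_3→V_4: (-8)(5) − (12)(14) = -208
V_4→V_1: (12)(-15) − (10)(5) = -230
Σ = -1017
Area = |Σ|/2 = 508.5.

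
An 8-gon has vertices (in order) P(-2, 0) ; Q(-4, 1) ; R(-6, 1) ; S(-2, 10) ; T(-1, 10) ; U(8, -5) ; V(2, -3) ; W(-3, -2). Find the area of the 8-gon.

P→Q: (-2)(1) − (-4)(0) = -2
Q→R: (-4)(1) − (-6)(1) = 2
R→S: (-6)(10) − (-2)(1) = -58
S→T: (-2)(10) − (-1)(10) = -10
T→U: (-1)(-5) − (8)(10) = -75
U→V: (8)(-3) − (2)(-5) = -14
V→W: (2)(-2) − (-3)(-3) = -13
W→P: (-3)(0) − (-2)(-2) = -4
Σ = -174
Area = |Σ|/2 = 87.

87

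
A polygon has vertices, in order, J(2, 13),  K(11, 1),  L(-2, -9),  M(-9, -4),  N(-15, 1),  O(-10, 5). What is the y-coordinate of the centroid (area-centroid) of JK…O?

328/195

Apply Gauss's area formula. First the cross-terms c_i = x_i·y_{i+1} − x_{i+1}·y_i:
  -141, -97, -73, -69, -65, -140  ⇒  2A = -585, A = -292.5.
Then Σ (y_i + y_{i+1})·c_i = -2952, so ȳ = -2952 / (6·(-292.5)) = 328/195.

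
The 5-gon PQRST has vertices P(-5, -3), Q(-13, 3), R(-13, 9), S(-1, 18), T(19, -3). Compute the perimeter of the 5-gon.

84

|PQ| = √((-8)² + (6)²) = √100 = 10
|QR| = √((0)² + (6)²) = √36 = 6
|RS| = √((12)² + (9)²) = √225 = 15
|ST| = √((20)² + (-21)²) = √841 = 29
|TP| = √((-24)² + (0)²) = √576 = 24
Perimeter = 10 + 6 + 15 + 29 + 24 = 84.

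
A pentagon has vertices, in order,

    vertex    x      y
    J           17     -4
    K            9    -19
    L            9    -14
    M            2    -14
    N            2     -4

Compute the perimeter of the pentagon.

|JK| = √((-8)² + (-15)²) = √289 = 17
|KL| = √((0)² + (5)²) = √25 = 5
|LM| = √((-7)² + (0)²) = √49 = 7
|MN| = √((0)² + (10)²) = √100 = 10
|NJ| = √((15)² + (0)²) = √225 = 15
Perimeter = 17 + 5 + 7 + 10 + 15 = 54.

54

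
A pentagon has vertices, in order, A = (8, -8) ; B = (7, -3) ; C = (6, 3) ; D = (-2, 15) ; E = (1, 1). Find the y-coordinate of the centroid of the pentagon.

608/201

Apply Gauss's area formula. First the cross-terms c_i = x_i·y_{i+1} − x_{i+1}·y_i:
  32, 39, 96, -17, -16  ⇒  2A = 134, A = 67.
Then Σ (y_i + y_{i+1})·c_i = 1216, so ȳ = 1216 / (6·67) = 608/201.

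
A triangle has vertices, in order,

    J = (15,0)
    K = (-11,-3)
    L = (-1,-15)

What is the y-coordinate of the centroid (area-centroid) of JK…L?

-6

Apply the surveyor's formula. First the cross-terms c_i = x_i·y_{i+1} − x_{i+1}·y_i:
  -45, 162, 225  ⇒  2A = 342, A = 171.
Then Σ (y_i + y_{i+1})·c_i = -6156, so ȳ = -6156 / (6·171) = -6.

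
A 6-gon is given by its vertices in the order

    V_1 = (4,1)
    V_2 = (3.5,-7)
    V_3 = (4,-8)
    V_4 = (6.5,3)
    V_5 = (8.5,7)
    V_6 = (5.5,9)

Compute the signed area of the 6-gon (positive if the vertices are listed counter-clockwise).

Apply the shoelace (surveyor's) formula: 2A = Σ (x_i·y_{i+1} − x_{i+1}·y_i), indices taken mod 6.
Σ = (-31.5) + (0) + (64) + (20) + (38) + (-30.5) = 60
Signed area = Σ/2 = 30 (positive ⇒ counter-clockwise traversal).

30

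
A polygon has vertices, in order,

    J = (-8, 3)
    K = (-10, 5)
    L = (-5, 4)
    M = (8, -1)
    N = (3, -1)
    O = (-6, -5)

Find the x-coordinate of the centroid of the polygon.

Apply the surveyor's formula. First the cross-terms c_i = x_i·y_{i+1} − x_{i+1}·y_i:
  -10, -15, -27, -5, -21, -58  ⇒  2A = -136, A = -68.
Then Σ (x_i + x_{i+1})·c_i = 1144, so x̄ = 1144 / (6·(-68)) = -143/51.

-143/51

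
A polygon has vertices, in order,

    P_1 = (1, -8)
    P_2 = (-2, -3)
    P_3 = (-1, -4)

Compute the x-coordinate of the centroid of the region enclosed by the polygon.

Apply the shoelace (surveyor's) formula. First the cross-terms c_i = x_i·y_{i+1} − x_{i+1}·y_i:
  -19, 5, 12  ⇒  2A = -2, A = -1.
Then Σ (x_i + x_{i+1})·c_i = 4, so x̄ = 4 / (6·(-1)) = -2/3.

-2/3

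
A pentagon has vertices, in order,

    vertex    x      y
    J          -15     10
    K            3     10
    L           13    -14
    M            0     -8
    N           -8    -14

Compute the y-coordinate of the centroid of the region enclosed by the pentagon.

Apply the surveyor's formula. First the cross-terms c_i = x_i·y_{i+1} − x_{i+1}·y_i:
  -180, -172, -104, -64, -290  ⇒  2A = -810, A = -405.
Then Σ (y_i + y_{i+1})·c_i = 1944, so ȳ = 1944 / (6·(-405)) = -0.8.

-0.8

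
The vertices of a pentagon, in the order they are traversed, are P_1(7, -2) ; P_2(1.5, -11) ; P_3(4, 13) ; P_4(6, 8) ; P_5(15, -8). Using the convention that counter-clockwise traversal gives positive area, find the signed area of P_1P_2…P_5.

Cross-terms: -74, 63.5, -46, -168, 26  ⇒  Σ = -198.5
Signed area = Σ/2 = -99.25 (negative ⇒ clockwise traversal).

-99.25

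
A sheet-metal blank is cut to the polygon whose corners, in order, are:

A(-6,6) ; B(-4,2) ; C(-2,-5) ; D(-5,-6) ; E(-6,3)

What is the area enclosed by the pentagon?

A→B: (-6)(2) − (-4)(6) = 12
B→C: (-4)(-5) − (-2)(2) = 24
C→D: (-2)(-6) − (-5)(-5) = -13
D→E: (-5)(3) − (-6)(-6) = -51
E→A: (-6)(6) − (-6)(3) = -18
Σ = -46
Area = |Σ|/2 = 23.

23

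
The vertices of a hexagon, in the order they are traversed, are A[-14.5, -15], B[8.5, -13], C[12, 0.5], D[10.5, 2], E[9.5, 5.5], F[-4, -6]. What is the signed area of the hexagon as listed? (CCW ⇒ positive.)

235.875

Apply the surveyor's formula: 2A = Σ (x_i·y_{i+1} − x_{i+1}·y_i), indices taken mod 6.
A→B: (-14.5)(-13) − (8.5)(-15) = 316
B→C: (8.5)(0.5) − (12)(-13) = 160.25
C→D: (12)(2) − (10.5)(0.5) = 18.75
D→E: (10.5)(5.5) − (9.5)(2) = 38.75
E→F: (9.5)(-6) − (-4)(5.5) = -35
F→A: (-4)(-15) − (-14.5)(-6) = -27
Σ = 471.75
Signed area = Σ/2 = 235.875 (positive ⇒ counter-clockwise traversal).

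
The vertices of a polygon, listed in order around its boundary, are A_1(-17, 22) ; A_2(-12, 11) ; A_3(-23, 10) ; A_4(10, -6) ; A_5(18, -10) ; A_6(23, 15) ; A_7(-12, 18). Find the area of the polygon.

Apply the surveyor's formula: 2A = Σ (x_i·y_{i+1} − x_{i+1}·y_i), indices taken mod 7.
Cross-terms: 77, 133, 38, 8, 500, 594, 42  ⇒  Σ = 1392
Area = |Σ|/2 = 696.

696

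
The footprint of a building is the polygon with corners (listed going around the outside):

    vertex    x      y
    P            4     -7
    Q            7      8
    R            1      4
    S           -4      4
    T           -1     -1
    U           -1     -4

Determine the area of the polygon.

77.5

Σ = (81) + (20) + (20) + (8) + (3) + (23) = 155
Area = |Σ|/2 = 77.5.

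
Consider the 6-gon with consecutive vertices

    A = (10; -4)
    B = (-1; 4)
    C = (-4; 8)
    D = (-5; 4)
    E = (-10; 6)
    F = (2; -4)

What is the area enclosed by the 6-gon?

Apply the surveyor's formula: 2A = Σ (x_i·y_{i+1} − x_{i+1}·y_i), indices taken mod 6.
Σ = (36) + (8) + (24) + (10) + (28) + (32) = 138
Area = |Σ|/2 = 69.

69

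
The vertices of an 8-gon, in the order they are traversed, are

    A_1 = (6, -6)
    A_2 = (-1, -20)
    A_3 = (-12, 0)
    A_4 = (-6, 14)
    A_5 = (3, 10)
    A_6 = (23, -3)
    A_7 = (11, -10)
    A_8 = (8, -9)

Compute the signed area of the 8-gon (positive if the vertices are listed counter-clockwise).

-542.5

Σ = (-126) + (-240) + (-168) + (-102) + (-239) + (-197) + (-19) + (6) = -1085
Signed area = Σ/2 = -542.5 (negative ⇒ clockwise traversal).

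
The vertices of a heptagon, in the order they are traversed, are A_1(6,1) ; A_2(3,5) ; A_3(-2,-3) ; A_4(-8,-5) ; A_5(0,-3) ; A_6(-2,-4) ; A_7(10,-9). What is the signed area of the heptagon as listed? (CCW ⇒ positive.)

Apply the shoelace formula: 2A = Σ (x_i·y_{i+1} − x_{i+1}·y_i), indices taken mod 7.
Σ = (27) + (1) + (-14) + (24) + (-6) + (58) + (64) = 154
Signed area = Σ/2 = 77 (positive ⇒ counter-clockwise traversal).

77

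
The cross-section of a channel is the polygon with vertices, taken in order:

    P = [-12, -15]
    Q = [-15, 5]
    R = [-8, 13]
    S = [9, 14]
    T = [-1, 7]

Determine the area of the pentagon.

246.5

P→Q: (-12)(5) − (-15)(-15) = -285
Q→R: (-15)(13) − (-8)(5) = -155
R→S: (-8)(14) − (9)(13) = -229
S→T: (9)(7) − (-1)(14) = 77
T→P: (-1)(-15) − (-12)(7) = 99
Σ = -493
Area = |Σ|/2 = 246.5.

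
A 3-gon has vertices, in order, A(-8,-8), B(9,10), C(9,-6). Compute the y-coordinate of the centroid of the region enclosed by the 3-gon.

Apply the shoelace formula. First the cross-terms c_i = x_i·y_{i+1} − x_{i+1}·y_i:
  -8, -144, -120  ⇒  2A = -272, A = -136.
Then Σ (y_i + y_{i+1})·c_i = 1088, so ȳ = 1088 / (6·(-136)) = -4/3.

-4/3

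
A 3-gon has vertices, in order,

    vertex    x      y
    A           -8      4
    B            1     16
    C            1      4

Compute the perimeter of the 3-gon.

36

|AB| = √((9)² + (12)²) = √225 = 15
|BC| = √((0)² + (-12)²) = √144 = 12
|CA| = √((-9)² + (0)²) = √81 = 9
Perimeter = 15 + 12 + 9 = 36.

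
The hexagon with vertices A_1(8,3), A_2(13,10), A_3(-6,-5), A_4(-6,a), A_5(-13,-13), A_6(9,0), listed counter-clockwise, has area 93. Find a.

The doubled signed area Σ (x_i y_{i+1} − x_{i+1} y_i) is linear in a.
With a=0 it equals 228; the coefficient of a is 7 (from the two edges through A_4).
So 7·a + 228 = 2·93 = 186 ⇒ a = -6.

-6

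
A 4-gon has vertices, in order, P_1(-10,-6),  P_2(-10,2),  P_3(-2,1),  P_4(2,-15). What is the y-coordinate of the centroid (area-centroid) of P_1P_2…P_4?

-276/55

Apply the shoelace formula. First the cross-terms c_i = x_i·y_{i+1} − x_{i+1}·y_i:
  -80, -6, 28, -162  ⇒  2A = -220, A = -110.
Then Σ (y_i + y_{i+1})·c_i = 3312, so ȳ = 3312 / (6·(-110)) = -276/55.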